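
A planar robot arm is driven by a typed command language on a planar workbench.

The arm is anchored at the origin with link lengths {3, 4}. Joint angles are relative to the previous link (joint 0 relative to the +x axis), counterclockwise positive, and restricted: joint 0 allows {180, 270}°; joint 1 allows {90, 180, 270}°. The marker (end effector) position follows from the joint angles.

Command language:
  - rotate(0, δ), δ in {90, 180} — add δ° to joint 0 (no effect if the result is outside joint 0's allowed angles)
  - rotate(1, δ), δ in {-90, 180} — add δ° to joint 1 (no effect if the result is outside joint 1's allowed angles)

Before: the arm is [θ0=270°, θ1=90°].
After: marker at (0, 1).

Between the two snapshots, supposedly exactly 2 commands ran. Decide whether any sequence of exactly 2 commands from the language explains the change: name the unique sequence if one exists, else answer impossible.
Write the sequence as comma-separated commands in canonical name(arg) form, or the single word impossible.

key: order matters: swapping rotate(1, 180) and rotate(1, -90) lands elsewhere
from: [θ0=270°, θ1=90°]
t=1 rotate(1, 180) ⇒ [θ0=270°, θ1=270°]
t=2 rotate(1, -90) ⇒ [θ0=270°, θ1=180°]
all 16 alternatives checked — unique.

rotate(1, 180), rotate(1, -90)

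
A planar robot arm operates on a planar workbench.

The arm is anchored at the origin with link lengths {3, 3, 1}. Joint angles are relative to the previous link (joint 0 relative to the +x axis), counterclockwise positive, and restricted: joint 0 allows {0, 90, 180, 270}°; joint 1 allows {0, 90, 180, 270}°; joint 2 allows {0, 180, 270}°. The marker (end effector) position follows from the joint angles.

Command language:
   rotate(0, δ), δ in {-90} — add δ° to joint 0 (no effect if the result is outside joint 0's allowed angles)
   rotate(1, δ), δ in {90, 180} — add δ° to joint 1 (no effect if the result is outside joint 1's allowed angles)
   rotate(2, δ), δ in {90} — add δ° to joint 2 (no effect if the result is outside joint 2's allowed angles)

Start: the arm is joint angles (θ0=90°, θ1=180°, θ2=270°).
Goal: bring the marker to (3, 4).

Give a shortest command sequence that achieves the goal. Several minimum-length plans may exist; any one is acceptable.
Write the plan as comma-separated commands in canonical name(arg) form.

t0: joint angles (θ0=90°, θ1=180°, θ2=270°)
t=1 rotate(2, 90) ⇒ joint angles (θ0=90°, θ1=180°, θ2=0°)
t=2 rotate(1, 180) ⇒ joint angles (θ0=90°, θ1=0°, θ2=0°)
t=3 rotate(0, -90) ⇒ joint angles (θ0=0°, θ1=0°, θ2=0°)
t=4 rotate(1, 90) ⇒ joint angles (θ0=0°, θ1=90°, θ2=0°)
no 3-step plan works, so 4 is optimal.

rotate(2, 90), rotate(1, 180), rotate(0, -90), rotate(1, 90)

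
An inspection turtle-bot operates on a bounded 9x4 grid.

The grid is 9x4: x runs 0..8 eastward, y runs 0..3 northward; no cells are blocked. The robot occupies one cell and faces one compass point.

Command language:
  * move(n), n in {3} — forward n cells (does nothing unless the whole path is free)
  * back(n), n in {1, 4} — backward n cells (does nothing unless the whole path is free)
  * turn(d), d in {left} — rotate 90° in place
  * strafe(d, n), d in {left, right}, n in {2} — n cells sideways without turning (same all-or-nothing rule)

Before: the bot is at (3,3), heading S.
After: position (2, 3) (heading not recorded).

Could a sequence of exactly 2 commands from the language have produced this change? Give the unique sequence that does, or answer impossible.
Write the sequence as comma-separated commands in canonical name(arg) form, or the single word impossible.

turn(left), back(1)

key: running back(1) before turn(left) would end elsewhere — order is forced
t0: at (3,3), heading S
[1] after turn(left): at (3,3), heading E
[2] after back(1): at (2,3), heading E
all 36 alternatives checked — unique.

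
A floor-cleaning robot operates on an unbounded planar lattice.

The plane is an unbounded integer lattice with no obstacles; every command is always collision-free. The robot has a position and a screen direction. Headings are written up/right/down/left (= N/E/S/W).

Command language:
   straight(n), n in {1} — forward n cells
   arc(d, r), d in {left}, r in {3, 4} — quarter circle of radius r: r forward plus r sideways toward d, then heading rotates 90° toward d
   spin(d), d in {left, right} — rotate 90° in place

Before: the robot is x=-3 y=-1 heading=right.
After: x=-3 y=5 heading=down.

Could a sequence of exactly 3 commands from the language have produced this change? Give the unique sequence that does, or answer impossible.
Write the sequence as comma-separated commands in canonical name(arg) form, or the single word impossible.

arc(left, 3), arc(left, 3), spin(left)

key: running spin(left) before arc(left, 3) would end elsewhere — order is forced
start: x=-3 y=-1 heading=right
t=1 arc(left, 3) ⇒ x=0 y=2 heading=up
t=2 arc(left, 3) ⇒ x=-3 y=5 heading=left
t=3 spin(left) ⇒ x=-3 y=5 heading=down
all 125 alternatives checked — unique.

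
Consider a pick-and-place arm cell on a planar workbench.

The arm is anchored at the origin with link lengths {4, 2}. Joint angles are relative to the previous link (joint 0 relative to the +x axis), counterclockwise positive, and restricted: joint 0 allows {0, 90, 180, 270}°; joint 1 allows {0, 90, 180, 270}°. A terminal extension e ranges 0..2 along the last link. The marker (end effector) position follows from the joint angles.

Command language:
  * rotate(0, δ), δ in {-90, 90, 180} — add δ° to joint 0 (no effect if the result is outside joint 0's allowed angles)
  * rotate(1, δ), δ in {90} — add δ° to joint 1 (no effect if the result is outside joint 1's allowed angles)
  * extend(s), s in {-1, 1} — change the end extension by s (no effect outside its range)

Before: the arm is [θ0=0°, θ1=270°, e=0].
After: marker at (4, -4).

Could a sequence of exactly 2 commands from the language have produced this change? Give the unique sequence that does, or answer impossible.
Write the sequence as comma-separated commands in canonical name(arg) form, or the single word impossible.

extend(1), extend(1)

t0: [θ0=0°, θ1=270°, e=0]
t=1 extend(1) ⇒ [θ0=0°, θ1=270°, e=1]
t=2 extend(1) ⇒ [θ0=0°, θ1=270°, e=2]
all 36 alternatives checked — unique.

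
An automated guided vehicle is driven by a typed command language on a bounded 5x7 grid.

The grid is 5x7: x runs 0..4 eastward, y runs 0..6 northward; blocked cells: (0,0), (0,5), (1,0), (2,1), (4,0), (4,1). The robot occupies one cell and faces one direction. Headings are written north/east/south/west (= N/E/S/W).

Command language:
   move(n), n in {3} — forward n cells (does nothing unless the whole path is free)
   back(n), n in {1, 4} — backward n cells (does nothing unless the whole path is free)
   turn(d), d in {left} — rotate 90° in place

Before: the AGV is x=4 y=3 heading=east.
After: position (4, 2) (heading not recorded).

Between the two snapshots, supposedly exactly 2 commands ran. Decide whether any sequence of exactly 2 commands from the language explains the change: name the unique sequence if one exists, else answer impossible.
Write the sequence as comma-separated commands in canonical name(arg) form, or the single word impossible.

turn(left), back(1)

key: order matters: swapping turn(left) and back(1) lands elsewhere
begin: x=4 y=3 heading=east
t=1 turn(left) ⇒ x=4 y=3 heading=north
t=2 back(1) ⇒ x=4 y=2 heading=north
all 16 alternatives checked — unique.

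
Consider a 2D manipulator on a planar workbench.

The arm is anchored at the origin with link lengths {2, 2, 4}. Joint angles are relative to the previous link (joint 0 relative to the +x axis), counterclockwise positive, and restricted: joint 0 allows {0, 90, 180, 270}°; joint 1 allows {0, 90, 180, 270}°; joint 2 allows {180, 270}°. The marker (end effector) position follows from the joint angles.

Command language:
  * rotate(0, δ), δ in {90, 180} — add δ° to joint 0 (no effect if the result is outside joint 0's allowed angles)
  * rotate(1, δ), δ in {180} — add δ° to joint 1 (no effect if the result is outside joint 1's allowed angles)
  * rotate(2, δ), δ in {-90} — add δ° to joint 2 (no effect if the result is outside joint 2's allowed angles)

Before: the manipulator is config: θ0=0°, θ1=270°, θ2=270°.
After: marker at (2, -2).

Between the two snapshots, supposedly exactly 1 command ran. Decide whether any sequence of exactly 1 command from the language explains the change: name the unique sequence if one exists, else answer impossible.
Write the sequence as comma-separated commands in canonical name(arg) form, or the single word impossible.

start: config: θ0=0°, θ1=270°, θ2=270°
t=1 rotate(0, 90) ⇒ config: θ0=90°, θ1=270°, θ2=270°
all 4 alternatives checked — unique.

rotate(0, 90)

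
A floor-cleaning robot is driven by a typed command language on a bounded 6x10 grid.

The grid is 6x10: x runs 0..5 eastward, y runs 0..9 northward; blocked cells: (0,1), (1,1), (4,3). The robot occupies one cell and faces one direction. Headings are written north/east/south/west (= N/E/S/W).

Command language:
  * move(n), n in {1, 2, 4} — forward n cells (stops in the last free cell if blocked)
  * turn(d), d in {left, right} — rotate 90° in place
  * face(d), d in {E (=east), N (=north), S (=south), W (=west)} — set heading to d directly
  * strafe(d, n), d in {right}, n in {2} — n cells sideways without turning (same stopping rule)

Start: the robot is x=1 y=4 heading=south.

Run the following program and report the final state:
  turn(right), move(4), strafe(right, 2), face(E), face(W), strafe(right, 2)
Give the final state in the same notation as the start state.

x=0 y=8 heading=west

initial: x=1 y=4 heading=south
1. turn(right) → x=1 y=4 heading=west
2. move(4) → x=0 y=4 heading=west
3. strafe(right, 2) → x=0 y=6 heading=west
4. face(E) → x=0 y=6 heading=east
5. face(W) → x=0 y=6 heading=west
6. strafe(right, 2) → x=0 y=8 heading=west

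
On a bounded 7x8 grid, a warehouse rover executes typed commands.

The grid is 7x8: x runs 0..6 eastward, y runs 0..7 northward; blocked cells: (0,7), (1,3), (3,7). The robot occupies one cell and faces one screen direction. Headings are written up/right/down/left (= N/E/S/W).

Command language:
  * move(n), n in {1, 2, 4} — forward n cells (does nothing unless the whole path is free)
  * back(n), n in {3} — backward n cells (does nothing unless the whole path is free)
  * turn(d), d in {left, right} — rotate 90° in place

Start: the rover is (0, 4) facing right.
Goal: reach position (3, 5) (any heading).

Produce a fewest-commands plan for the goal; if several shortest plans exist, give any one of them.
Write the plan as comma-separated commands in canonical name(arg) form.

t0: (0, 4) facing right
[1] after turn(left): (0, 4) facing up
[2] after move(1): (0, 5) facing up
[3] after turn(left): (0, 5) facing left
[4] after back(3): (3, 5) facing left
minimal: 4 command(s), checked below 4.

turn(left), move(1), turn(left), back(3)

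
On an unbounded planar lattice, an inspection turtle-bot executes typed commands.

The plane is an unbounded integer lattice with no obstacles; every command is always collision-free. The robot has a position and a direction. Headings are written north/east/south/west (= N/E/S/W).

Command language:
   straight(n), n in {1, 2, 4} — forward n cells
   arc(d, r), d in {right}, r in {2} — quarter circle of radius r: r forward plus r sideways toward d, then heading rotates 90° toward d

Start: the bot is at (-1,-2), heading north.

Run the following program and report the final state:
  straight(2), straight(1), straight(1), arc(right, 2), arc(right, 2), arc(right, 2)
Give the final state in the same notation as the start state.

at (1,0), heading west

from: at (-1,-2), heading north
t=1 straight(2) ⇒ at (-1,0), heading north
t=2 straight(1) ⇒ at (-1,1), heading north
t=3 straight(1) ⇒ at (-1,2), heading north
t=4 arc(right, 2) ⇒ at (1,4), heading east
t=5 arc(right, 2) ⇒ at (3,2), heading south
t=6 arc(right, 2) ⇒ at (1,0), heading west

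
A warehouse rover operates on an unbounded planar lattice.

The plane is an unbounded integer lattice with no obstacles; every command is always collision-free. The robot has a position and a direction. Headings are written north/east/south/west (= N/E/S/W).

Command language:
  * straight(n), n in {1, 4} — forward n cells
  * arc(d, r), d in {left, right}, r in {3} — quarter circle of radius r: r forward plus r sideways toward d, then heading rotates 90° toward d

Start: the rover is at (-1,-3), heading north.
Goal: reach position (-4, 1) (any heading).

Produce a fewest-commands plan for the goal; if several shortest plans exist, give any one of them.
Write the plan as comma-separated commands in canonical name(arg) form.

straight(1), arc(left, 3)

begin: at (-1,-3), heading north
t=1 straight(1) ⇒ at (-1,-2), heading north
t=2 arc(left, 3) ⇒ at (-4,1), heading west
shorter routes all fall short; 2 is best.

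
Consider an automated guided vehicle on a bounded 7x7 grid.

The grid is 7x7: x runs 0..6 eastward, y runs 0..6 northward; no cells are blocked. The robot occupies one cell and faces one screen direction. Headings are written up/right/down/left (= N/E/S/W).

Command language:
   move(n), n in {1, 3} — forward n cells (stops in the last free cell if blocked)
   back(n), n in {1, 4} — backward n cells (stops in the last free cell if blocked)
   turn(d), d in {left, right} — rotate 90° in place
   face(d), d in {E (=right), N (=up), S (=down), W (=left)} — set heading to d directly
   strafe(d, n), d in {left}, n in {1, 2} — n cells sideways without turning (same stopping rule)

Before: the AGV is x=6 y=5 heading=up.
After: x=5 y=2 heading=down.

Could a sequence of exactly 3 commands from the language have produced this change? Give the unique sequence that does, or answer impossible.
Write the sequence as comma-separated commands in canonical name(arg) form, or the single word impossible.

key: cell and facing (now S) both changed — the 3 commands mix motion and turning
begin: x=6 y=5 heading=up
1. strafe(left, 1) → x=5 y=5 heading=up
2. face(S) → x=5 y=5 heading=down
3. move(3) → x=5 y=2 heading=down
uniquely the one of 1728 3-step routes that fits.

strafe(left, 1), face(S), move(3)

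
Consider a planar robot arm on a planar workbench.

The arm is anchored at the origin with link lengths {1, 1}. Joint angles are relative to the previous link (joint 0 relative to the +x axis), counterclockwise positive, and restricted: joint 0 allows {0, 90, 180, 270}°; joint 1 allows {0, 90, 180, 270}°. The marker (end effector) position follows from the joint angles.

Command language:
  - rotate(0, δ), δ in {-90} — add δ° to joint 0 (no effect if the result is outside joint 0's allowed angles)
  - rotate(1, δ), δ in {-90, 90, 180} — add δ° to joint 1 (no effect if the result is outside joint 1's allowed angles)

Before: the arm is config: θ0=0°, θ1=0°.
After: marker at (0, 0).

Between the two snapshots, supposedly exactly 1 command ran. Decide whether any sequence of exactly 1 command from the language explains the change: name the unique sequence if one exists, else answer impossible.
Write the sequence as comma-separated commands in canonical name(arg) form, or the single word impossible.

t0: config: θ0=0°, θ1=0°
step 1 (rotate(1, 180)): config: θ0=0°, θ1=180°
all 4 alternatives checked — unique.

rotate(1, 180)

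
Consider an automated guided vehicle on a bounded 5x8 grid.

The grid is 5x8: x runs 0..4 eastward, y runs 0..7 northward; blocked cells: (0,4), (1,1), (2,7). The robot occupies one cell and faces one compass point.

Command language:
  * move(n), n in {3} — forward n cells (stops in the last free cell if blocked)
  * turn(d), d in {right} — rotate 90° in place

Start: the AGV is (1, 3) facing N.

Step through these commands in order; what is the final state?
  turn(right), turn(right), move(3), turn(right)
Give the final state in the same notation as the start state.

t0: (1, 3) facing N
t=1 turn(right) ⇒ (1, 3) facing E
t=2 turn(right) ⇒ (1, 3) facing S
t=3 move(3) ⇒ (1, 2) facing S
t=4 turn(right) ⇒ (1, 2) facing W

(1, 2) facing W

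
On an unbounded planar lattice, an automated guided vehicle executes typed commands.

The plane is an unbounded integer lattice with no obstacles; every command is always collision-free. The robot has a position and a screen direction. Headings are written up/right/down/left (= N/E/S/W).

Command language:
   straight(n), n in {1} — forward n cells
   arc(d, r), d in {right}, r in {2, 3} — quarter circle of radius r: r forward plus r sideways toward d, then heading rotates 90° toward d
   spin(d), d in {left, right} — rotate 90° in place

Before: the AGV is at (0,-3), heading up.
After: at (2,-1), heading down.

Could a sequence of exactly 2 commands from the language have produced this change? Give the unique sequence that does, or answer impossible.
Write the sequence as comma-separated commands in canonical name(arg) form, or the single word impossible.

arc(right, 2), spin(right)

key: position moved to (2,-1) AND the heading swung to S — translation plus rotation needed
initial: at (0,-3), heading up
t=1 arc(right, 2) ⇒ at (2,-1), heading right
t=2 spin(right) ⇒ at (2,-1), heading down
no rival 2-sequence matches.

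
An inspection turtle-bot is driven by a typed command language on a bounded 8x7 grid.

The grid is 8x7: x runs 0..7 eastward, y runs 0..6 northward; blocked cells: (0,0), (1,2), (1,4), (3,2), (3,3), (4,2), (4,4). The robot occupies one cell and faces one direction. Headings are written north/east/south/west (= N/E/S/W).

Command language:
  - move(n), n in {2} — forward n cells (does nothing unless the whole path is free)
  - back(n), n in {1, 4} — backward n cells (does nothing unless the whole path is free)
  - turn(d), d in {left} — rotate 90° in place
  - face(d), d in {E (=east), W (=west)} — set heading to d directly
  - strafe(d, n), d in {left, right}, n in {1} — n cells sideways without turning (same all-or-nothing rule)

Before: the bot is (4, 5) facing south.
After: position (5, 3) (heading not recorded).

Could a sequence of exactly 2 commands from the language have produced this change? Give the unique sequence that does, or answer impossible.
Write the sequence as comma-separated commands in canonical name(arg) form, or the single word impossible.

strafe(left, 1), move(2)

key: running move(2) before strafe(left, 1) would end elsewhere — order is forced
start: (4, 5) facing south
t=1 strafe(left, 1) ⇒ (5, 5) facing south
t=2 move(2) ⇒ (5, 3) facing south
no rival 2-sequence matches.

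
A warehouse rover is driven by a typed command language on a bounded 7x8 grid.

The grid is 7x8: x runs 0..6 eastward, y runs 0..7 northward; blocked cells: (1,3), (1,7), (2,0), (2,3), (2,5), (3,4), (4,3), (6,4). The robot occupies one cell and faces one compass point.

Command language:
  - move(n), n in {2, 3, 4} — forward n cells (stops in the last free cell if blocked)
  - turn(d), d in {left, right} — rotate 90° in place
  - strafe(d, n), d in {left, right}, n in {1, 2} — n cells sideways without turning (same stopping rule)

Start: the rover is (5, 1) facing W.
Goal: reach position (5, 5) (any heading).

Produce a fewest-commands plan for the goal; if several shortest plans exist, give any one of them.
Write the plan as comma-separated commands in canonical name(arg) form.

start: (5, 1) facing W
step 1 (strafe(right, 2)): (5, 3) facing W
step 2 (strafe(right, 2)): (5, 5) facing W
nothing shorter than 2 reaches the goal.

strafe(right, 2), strafe(right, 2)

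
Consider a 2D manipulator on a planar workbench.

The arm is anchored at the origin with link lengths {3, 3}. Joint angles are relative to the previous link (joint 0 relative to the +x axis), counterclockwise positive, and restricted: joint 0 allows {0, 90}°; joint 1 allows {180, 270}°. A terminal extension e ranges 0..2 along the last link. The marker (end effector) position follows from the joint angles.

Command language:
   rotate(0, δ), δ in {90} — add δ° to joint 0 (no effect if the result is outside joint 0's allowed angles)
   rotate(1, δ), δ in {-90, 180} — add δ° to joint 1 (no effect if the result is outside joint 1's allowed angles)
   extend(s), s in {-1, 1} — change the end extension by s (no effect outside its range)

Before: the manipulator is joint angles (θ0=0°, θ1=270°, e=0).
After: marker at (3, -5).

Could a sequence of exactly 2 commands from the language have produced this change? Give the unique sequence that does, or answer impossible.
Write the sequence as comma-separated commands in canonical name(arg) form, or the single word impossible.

extend(1), extend(1)

from: joint angles (θ0=0°, θ1=270°, e=0)
[1] after extend(1): joint angles (θ0=0°, θ1=270°, e=1)
[2] after extend(1): joint angles (θ0=0°, θ1=270°, e=2)
no rival 2-sequence matches.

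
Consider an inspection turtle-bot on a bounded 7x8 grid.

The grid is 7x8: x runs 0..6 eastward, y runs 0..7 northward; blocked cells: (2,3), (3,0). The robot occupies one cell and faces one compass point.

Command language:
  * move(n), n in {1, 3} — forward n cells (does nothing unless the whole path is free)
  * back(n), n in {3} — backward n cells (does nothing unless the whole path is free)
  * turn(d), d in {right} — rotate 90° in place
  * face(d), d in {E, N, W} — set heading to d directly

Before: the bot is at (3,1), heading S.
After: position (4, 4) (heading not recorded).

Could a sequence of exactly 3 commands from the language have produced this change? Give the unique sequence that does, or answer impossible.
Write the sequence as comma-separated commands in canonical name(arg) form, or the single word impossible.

key: running move(1) before back(3) would end elsewhere — order is forced
t0: at (3,1), heading S
step 1 (back(3)): at (3,4), heading S
step 2 (face(E)): at (3,4), heading E
step 3 (move(1)): at (4,4), heading E
all 343 alternatives checked — unique.

back(3), face(E), move(1)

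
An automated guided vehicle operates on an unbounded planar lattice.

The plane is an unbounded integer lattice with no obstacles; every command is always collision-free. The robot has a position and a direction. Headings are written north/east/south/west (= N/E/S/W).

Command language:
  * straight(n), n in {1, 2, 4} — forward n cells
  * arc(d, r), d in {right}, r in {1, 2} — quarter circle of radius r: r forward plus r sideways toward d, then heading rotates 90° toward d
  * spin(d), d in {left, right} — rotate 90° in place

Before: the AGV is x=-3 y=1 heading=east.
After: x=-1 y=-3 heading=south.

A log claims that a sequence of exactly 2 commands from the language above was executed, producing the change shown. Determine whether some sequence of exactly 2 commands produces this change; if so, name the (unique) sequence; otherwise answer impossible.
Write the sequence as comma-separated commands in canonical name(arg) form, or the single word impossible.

key: cell and facing (now S) both changed — the 2 commands mix motion and turning
initial: x=-3 y=1 heading=east
[1] after arc(right, 2): x=-1 y=-1 heading=south
[2] after straight(2): x=-1 y=-3 heading=south
no rival 2-sequence matches.

arc(right, 2), straight(2)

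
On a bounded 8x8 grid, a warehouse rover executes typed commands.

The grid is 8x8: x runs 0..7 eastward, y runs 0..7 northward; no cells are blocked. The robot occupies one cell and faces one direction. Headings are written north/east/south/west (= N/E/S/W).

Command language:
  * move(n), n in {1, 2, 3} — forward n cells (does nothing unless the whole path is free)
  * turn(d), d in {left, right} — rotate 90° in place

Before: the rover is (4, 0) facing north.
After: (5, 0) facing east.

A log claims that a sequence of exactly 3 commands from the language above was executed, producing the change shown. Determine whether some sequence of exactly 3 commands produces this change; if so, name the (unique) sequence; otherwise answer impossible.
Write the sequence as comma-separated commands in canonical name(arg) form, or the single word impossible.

key: order matters: swapping turn(right) and move(3) lands elsewhere
from: (4, 0) facing north
[1] after turn(right): (4, 0) facing east
[2] after move(1): (5, 0) facing east
[3] after move(3): (5, 0) facing east
no rival 3-sequence matches.

turn(right), move(1), move(3)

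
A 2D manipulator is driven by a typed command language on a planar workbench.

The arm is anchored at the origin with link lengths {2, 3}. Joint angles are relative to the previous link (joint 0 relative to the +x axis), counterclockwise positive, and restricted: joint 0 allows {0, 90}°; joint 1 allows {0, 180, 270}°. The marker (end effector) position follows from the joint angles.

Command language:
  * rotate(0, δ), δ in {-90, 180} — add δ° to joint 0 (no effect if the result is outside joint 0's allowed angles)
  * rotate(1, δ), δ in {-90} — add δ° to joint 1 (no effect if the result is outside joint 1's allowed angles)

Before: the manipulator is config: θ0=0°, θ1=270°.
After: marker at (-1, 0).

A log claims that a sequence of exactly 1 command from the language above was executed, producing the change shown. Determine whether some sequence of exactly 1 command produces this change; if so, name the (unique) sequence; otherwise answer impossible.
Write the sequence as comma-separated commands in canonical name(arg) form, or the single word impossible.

rotate(1, -90)

start: config: θ0=0°, θ1=270°
t=1 rotate(1, -90) ⇒ config: θ0=0°, θ1=180°
all 3 alternatives checked — unique.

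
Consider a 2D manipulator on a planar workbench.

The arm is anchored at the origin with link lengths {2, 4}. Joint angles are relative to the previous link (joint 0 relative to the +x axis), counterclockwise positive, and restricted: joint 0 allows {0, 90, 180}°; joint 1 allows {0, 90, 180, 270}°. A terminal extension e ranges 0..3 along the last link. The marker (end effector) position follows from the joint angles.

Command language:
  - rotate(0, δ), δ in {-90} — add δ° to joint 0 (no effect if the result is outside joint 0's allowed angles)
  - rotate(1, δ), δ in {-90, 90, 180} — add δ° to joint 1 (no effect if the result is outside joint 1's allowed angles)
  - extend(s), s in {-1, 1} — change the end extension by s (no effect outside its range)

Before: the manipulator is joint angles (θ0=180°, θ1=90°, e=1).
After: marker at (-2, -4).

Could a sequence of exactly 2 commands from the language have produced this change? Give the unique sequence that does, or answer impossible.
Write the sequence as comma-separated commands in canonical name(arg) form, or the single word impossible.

extend(-1), extend(-1)

t0: joint angles (θ0=180°, θ1=90°, e=1)
[1] after extend(-1): joint angles (θ0=180°, θ1=90°, e=0)
[2] after extend(-1): joint angles (θ0=180°, θ1=90°, e=0)
no other 2-command option fits: unique.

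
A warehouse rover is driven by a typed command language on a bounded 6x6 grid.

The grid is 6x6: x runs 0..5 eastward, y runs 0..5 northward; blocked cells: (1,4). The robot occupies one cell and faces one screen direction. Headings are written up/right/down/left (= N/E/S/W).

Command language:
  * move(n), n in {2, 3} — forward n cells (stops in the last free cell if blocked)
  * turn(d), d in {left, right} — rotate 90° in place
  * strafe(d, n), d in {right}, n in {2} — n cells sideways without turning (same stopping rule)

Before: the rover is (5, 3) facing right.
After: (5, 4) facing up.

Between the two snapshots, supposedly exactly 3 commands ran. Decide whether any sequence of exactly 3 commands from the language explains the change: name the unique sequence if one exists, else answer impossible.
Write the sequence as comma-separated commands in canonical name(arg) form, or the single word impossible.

key: position moved to (5,4) AND the heading swung to N — translation plus rotation needed
start: (5, 3) facing right
step 1 (strafe(right, 2)): (5, 1) facing right
step 2 (turn(left)): (5, 1) facing up
step 3 (move(3)): (5, 4) facing up
uniquely the one of 125 3-step routes that fits.

strafe(right, 2), turn(left), move(3)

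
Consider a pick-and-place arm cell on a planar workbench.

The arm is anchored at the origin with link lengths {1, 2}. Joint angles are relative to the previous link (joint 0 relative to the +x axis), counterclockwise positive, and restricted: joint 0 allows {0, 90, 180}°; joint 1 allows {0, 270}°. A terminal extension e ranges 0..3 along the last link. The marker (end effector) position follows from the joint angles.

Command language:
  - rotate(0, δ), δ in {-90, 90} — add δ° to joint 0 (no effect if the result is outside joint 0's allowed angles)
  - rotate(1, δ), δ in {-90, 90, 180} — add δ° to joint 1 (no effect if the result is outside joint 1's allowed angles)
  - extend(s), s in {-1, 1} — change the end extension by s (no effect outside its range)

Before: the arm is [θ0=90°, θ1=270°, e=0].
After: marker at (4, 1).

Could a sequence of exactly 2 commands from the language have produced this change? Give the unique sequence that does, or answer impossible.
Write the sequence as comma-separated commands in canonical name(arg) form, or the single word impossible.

t0: [θ0=90°, θ1=270°, e=0]
1. extend(1) → [θ0=90°, θ1=270°, e=1]
2. extend(1) → [θ0=90°, θ1=270°, e=2]
no other 2-command option fits: unique.

extend(1), extend(1)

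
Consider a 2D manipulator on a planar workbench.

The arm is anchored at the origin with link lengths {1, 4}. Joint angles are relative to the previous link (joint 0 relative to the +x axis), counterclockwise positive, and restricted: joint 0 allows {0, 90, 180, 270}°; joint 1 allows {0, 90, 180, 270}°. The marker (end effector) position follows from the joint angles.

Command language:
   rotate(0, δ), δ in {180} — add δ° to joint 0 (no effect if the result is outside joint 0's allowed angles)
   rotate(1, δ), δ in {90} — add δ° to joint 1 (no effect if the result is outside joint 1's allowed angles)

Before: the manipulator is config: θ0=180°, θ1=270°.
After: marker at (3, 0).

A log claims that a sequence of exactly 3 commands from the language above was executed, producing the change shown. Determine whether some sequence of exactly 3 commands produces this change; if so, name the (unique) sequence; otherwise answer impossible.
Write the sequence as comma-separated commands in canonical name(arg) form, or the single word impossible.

initial: config: θ0=180°, θ1=270°
[1] after rotate(1, 90): config: θ0=180°, θ1=0°
[2] after rotate(1, 90): config: θ0=180°, θ1=90°
[3] after rotate(1, 90): config: θ0=180°, θ1=180°
all 8 alternatives checked — unique.

rotate(1, 90), rotate(1, 90), rotate(1, 90)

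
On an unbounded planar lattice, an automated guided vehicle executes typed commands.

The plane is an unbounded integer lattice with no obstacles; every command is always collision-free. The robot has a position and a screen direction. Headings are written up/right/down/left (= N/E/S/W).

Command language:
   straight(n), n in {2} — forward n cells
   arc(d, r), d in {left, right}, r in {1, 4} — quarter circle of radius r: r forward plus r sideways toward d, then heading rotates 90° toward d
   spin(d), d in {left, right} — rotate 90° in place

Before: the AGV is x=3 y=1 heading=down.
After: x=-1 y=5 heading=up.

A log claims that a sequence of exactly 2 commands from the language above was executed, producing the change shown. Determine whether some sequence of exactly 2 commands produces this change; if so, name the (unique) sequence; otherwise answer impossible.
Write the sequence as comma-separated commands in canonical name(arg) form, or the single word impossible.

spin(right), arc(right, 4)

key: cell and facing (now N) both changed — the 2 commands mix motion and turning
t0: x=3 y=1 heading=down
t=1 spin(right) ⇒ x=3 y=1 heading=left
t=2 arc(right, 4) ⇒ x=-1 y=5 heading=up
uniquely the one of 49 2-step routes that fits.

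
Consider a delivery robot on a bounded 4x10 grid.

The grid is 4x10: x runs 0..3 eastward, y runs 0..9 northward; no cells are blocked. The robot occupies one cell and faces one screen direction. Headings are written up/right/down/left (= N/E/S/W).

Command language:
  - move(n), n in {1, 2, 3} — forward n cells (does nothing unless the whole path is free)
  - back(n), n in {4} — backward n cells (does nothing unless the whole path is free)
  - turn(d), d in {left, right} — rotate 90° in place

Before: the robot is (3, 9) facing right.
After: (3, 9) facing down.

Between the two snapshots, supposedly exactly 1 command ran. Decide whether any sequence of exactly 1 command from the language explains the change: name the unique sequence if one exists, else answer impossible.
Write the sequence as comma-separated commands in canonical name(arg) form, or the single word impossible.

turn(right)

key: (3,9) unchanged — the single command moves nothing
start: (3, 9) facing right
[1] after turn(right): (3, 9) facing down
uniquely the one of 6 1-step routes that fits.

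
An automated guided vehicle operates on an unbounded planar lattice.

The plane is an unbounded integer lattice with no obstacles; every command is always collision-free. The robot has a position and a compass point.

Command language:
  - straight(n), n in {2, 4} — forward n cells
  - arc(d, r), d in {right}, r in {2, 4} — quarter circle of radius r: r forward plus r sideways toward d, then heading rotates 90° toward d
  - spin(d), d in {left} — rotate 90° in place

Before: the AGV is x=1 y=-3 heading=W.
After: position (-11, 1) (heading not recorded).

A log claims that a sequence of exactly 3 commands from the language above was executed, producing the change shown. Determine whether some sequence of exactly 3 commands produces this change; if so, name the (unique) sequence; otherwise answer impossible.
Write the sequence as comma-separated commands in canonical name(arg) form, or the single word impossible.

key: order matters: swapping straight(4) and arc(right, 4) lands elsewhere
initial: x=1 y=-3 heading=W
[1] after straight(4): x=-3 y=-3 heading=W
[2] after straight(4): x=-7 y=-3 heading=W
[3] after arc(right, 4): x=-11 y=1 heading=N
uniquely the one of 125 3-step routes that fits.

straight(4), straight(4), arc(right, 4)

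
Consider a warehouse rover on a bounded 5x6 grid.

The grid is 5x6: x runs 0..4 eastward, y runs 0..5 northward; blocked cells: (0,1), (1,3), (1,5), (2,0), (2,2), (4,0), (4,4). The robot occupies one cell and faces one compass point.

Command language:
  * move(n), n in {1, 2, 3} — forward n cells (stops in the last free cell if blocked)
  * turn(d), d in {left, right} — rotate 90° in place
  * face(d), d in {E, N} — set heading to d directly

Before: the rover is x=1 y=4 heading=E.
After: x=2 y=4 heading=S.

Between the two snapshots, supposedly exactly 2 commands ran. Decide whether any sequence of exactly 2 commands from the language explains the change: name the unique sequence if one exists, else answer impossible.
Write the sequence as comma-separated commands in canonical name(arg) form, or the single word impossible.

move(1), turn(right)

key: cell and facing (now S) both changed — the 2 commands mix motion and turning
initial: x=1 y=4 heading=E
t=1 move(1) ⇒ x=2 y=4 heading=E
t=2 turn(right) ⇒ x=2 y=4 heading=S
all 49 alternatives checked — unique.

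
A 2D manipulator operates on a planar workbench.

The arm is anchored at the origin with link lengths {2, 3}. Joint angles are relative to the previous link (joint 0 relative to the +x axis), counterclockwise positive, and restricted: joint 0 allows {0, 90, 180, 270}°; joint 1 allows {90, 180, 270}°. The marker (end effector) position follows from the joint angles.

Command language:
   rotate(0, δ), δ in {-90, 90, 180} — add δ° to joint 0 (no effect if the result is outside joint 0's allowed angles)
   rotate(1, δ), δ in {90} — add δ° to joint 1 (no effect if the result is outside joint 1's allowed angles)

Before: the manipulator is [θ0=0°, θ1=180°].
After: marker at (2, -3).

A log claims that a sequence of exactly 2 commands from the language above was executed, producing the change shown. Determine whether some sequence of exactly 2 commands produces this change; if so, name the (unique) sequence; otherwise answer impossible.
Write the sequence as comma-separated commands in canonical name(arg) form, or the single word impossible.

t0: [θ0=0°, θ1=180°]
t=1 rotate(1, 90) ⇒ [θ0=0°, θ1=270°]
t=2 rotate(1, 90) ⇒ [θ0=0°, θ1=270°]
no rival 2-sequence matches.

rotate(1, 90), rotate(1, 90)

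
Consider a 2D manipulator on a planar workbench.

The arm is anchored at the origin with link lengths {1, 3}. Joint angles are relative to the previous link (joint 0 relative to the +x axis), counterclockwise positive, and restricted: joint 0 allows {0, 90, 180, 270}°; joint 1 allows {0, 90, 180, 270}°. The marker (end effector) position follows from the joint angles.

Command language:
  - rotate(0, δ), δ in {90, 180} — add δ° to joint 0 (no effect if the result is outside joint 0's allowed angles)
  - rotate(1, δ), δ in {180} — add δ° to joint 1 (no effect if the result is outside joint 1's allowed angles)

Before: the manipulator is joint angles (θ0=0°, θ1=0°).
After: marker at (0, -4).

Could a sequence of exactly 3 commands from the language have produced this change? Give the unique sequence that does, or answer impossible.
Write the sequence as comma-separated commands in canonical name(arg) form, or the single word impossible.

t0: joint angles (θ0=0°, θ1=0°)
t=1 rotate(0, 90) ⇒ joint angles (θ0=90°, θ1=0°)
t=2 rotate(0, 90) ⇒ joint angles (θ0=180°, θ1=0°)
t=3 rotate(0, 90) ⇒ joint angles (θ0=270°, θ1=0°)
all 27 alternatives checked — unique.

rotate(0, 90), rotate(0, 90), rotate(0, 90)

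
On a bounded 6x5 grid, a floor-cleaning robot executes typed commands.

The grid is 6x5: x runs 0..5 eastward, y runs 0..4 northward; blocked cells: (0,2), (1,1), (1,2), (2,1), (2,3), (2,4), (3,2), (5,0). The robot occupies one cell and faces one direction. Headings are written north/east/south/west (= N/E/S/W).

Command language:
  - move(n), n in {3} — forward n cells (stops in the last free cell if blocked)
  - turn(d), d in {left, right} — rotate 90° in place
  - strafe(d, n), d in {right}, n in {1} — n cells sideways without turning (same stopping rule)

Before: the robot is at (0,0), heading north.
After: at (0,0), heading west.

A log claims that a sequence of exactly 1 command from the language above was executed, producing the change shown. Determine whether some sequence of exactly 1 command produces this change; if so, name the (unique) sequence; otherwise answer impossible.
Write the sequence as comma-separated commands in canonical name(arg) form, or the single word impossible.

key: parked at (0,0) the whole time — nothing moves the robot
from: at (0,0), heading north
1. turn(left) → at (0,0), heading west
all 4 alternatives checked — unique.

turn(left)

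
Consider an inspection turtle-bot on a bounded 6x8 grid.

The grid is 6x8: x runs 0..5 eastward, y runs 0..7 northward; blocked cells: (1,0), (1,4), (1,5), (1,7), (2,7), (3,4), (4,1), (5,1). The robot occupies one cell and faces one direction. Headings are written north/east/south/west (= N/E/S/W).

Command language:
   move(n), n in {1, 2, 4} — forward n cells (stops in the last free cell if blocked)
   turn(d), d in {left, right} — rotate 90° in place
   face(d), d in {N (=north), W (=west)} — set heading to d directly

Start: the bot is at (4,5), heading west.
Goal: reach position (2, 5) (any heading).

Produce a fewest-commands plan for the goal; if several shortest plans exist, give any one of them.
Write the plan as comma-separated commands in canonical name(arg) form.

move(4)

t0: at (4,5), heading west
step 1 (move(4)): at (2,5), heading west
minimal: 1 command(s), checked below 1.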